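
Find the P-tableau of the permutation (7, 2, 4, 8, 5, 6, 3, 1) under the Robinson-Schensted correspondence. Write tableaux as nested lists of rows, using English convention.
P = [[1, 3, 5, 6], [2, 8], [4], [7]]

Insert 7: appended to row 1. P = [[7]].
Insert 2: 2 bumps 7 from row 1; 7 starts row 2. P = [[2], [7]].
Insert 4: appended to row 1. P = [[2, 4], [7]].
Insert 8: appended to row 1. P = [[2, 4, 8], [7]].
Insert 5: 5 bumps 8 from row 1; 8 appends to row 2. P = [[2, 4, 5], [7, 8]].
Insert 6: appended to row 1. P = [[2, 4, 5, 6], [7, 8]].
Insert 3: 3 bumps 4 from row 1; 4 bumps 7 from row 2; 7 starts row 3. P = [[2, 3, 5, 6], [4, 8], [7]].
Insert 1: 1 bumps 2 from row 1; 2 bumps 4 from row 2; 4 bumps 7 from row 3; 7 starts row 4. P = [[1, 3, 5, 6], [2, 8], [4], [7]].

So P = [[1, 3, 5, 6], [2, 8], [4], [7]].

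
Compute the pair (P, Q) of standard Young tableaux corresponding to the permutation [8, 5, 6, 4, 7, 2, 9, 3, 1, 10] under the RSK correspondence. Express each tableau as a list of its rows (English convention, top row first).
P = [[1, 3, 7, 9, 10], [2, 6], [4], [5], [8]], Q = [[1, 3, 5, 7, 10], [2, 8], [4], [6], [9]]

Insert each entry of the permutation into P by Schensted row insertion, recording in Q the position of each new cell.

Insert 8: appended to row 1. P = [[8]].
Insert 5: 5 bumps 8 from row 1; 8 starts row 2. P = [[5], [8]].
Insert 6: appended to row 1. P = [[5, 6], [8]].
Insert 4: 4 bumps 5 from row 1; 5 bumps 8 from row 2; 8 starts row 3. P = [[4, 6], [5], [8]].
Insert 7: appended to row 1. P = [[4, 6, 7], [5], [8]].
Insert 2: 2 bumps 4 from row 1; 4 bumps 5 from row 2; 5 bumps 8 from row 3; 8 starts row 4. P = [[2, 6, 7], [4], [5], [8]].
Insert 9: appended to row 1. P = [[2, 6, 7, 9], [4], [5], [8]].
Insert 3: 3 bumps 6 from row 1; 6 appends to row 2. P = [[2, 3, 7, 9], [4, 6], [5], [8]].
Insert 1: 1 bumps 2 from row 1; 2 bumps 4 from row 2; 4 bumps 5 from row 3; 5 bumps 8 from row 4; 8 starts row 5. P = [[1, 3, 7, 9], [2, 6], [4], [5], [8]].
Insert 10: appended to row 1. P = [[1, 3, 7, 9, 10], [2, 6], [4], [5], [8]].

So P = [[1, 3, 7, 9, 10], [2, 6], [4], [5], [8]], Q = [[1, 3, 5, 7, 10], [2, 8], [4], [6], [9]].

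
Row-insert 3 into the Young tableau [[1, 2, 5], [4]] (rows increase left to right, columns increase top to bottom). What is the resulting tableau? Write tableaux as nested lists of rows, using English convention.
In row 1, 3 replaces 5 (the leftmost entry greater than 3); 5 is bumped to row 2. 5 is appended to row 2. The new tableau is [[1, 2, 3], [4, 5]].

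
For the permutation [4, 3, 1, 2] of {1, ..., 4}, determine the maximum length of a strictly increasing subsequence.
2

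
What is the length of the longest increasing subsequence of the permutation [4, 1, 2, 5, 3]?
3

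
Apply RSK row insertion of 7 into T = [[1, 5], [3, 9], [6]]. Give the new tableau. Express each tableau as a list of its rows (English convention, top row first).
[[1, 5, 7], [3, 9], [6]]

7 is larger than every entry of row 1, so it is appended to row 1. The new tableau is [[1, 5, 7], [3, 9], [6]].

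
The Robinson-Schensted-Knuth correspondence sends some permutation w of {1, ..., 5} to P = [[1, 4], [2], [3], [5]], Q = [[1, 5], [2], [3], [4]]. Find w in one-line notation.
5 3 2 1 4

Reverse RSK: for i = n, n-1, ..., 1, locate i in Q, remove the corresponding corner cell from P, and reverse-bump its entry up through P; the value ejected from row 1 is w(i).

So w = 5 3 2 1 4.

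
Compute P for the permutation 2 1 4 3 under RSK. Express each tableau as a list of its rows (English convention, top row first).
P = [[1, 3], [2, 4]]

Insert 2: appended to row 1. P = [[2]].
Insert 1: 1 bumps 2 from row 1; 2 starts row 2. P = [[1], [2]].
Insert 4: appended to row 1. P = [[1, 4], [2]].
Insert 3: 3 bumps 4 from row 1; 4 appends to row 2. P = [[1, 3], [2, 4]].

So P = [[1, 3], [2, 4]].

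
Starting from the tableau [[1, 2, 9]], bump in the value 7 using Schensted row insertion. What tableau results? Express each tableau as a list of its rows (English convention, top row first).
[[1, 2, 7], [9]]

In row 1, 7 replaces 9 (the leftmost entry greater than 7); 9 is bumped to row 2. 9 starts a new row 2. The new tableau is [[1, 2, 7], [9]].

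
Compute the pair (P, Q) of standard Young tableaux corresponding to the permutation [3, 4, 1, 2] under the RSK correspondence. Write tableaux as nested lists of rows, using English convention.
P = [[1, 2], [3, 4]], Q = [[1, 2], [3, 4]]

Insert each entry of the permutation into P by Schensted row insertion, recording in Q the position of each new cell.

After inserting 3: P = [[3]].
After inserting 4: P = [[3, 4]].
After inserting 1: P = [[1, 4], [3]].
After inserting 2: P = [[1, 2], [3, 4]].

So P = [[1, 2], [3, 4]], Q = [[1, 2], [3, 4]].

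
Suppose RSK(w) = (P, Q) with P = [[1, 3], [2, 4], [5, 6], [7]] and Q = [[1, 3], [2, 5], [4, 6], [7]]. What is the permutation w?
5 2 7 1 6 4 3

Reverse the RSK construction: for i from n down to 1, find the cell of Q containing i, remove the entry at that cell from P, and reverse-bump it up through P; the value ejected from row 1 is w(i).

Step i=7: Q has 7 at row 4, column 1; remove 7 from row 4 of P and reverse-bump: 7 enters row 3 and ejects 6; 6 enters row 2 and ejects 4; 4 enters row 1 and ejects 3. So w(7) = 3. P is now [[1, 4], [2, 6], [5, 7]].
Step i=6: Q has 6 at row 3, column 2; remove 7 from row 3 of P and reverse-bump: 7 enters row 2 and ejects 6; 6 enters row 1 and ejects 4. So w(6) = 4. P is now [[1, 6], [2, 7], [5]].
Step i=5: Q has 5 at row 2, column 2; remove 7 from row 2 of P and reverse-bump: 7 enters row 1 and ejects 6. So w(5) = 6. P is now [[1, 7], [2], [5]].
Step i=4: Q has 4 at row 3, column 1; remove 5 from row 3 of P and reverse-bump: 5 enters row 2 and ejects 2; 2 enters row 1 and ejects 1. So w(4) = 1. P is now [[2, 7], [5]].
Step i=3: Q has 3 at row 1, column 2; remove that cell from P, ejecting 7. So w(3) = 7. P is now [[2], [5]].
Step i=2: Q has 2 at row 2, column 1; remove 5 from row 2 of P and reverse-bump: 5 enters row 1 and ejects 2. So w(2) = 2. P is now [[5]].
Step i=1: Q has 1 at row 1, column 1; remove that cell from P, ejecting 5. So w(1) = 5. P is now [].

So w = 5 2 7 1 6 4 3.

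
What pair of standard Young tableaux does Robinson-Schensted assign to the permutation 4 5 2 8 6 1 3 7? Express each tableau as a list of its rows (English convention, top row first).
P = [[1, 3, 6, 7], [2, 5], [4, 8]], Q = [[1, 2, 4, 8], [3, 5], [6, 7]]

Insert each entry of the permutation into P by Schensted row insertion, recording in Q the position of each new cell.

Insert 4: appended to row 1. P = [[4]].
Insert 5: appended to row 1. P = [[4, 5]].
Insert 2: 2 bumps 4 from row 1; 4 starts row 2. P = [[2, 5], [4]].
Insert 8: appended to row 1. P = [[2, 5, 8], [4]].
Insert 6: 6 bumps 8 from row 1; 8 appends to row 2. P = [[2, 5, 6], [4, 8]].
Insert 1: 1 bumps 2 from row 1; 2 bumps 4 from row 2; 4 starts row 3. P = [[1, 5, 6], [2, 8], [4]].
Insert 3: 3 bumps 5 from row 1; 5 bumps 8 from row 2; 8 appends to row 3. P = [[1, 3, 6], [2, 5], [4, 8]].
Insert 7: appended to row 1. P = [[1, 3, 6, 7], [2, 5], [4, 8]].

So P = [[1, 3, 6, 7], [2, 5], [4, 8]], Q = [[1, 2, 4, 8], [3, 5], [6, 7]].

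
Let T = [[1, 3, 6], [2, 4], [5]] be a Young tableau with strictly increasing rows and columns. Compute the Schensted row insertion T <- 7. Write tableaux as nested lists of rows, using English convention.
7 is larger than every entry of row 1, so it is appended to row 1. The new tableau is [[1, 3, 6, 7], [2, 4], [5]].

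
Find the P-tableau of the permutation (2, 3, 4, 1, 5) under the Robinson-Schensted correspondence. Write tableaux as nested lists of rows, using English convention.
After inserting 2: P = [[2]].
After inserting 3: P = [[2, 3]].
After inserting 4: P = [[2, 3, 4]].
After inserting 1: P = [[1, 3, 4], [2]].
After inserting 5: P = [[1, 3, 4, 5], [2]].

So P = [[1, 3, 4, 5], [2]].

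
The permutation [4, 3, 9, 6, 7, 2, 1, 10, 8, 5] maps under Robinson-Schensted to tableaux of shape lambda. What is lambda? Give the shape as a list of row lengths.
[4, 3, 2, 1]

Row-insert each entry into an empty tableau.

After inserting 4: P = [[4]].
After inserting 3: P = [[3], [4]].
After inserting 9: P = [[3, 9], [4]].
After inserting 6: P = [[3, 6], [4, 9]].
After inserting 7: P = [[3, 6, 7], [4, 9]].
After inserting 2: P = [[2, 6, 7], [3, 9], [4]].
After inserting 1: P = [[1, 6, 7], [2, 9], [3], [4]].
After inserting 10: P = [[1, 6, 7, 10], [2, 9], [3], [4]].
After inserting 8: P = [[1, 6, 7, 8], [2, 9, 10], [3], [4]].
After inserting 5: P = [[1, 5, 7, 8], [2, 6, 10], [3, 9], [4]].

The final insertion tableau P = [[1, 5, 7, 8], [2, 6, 10], [3, 9], [4]] has shape [4, 3, 2, 1].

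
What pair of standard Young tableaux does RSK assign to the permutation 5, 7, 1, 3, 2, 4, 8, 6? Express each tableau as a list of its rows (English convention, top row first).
Insert each entry of the permutation into P by Schensted row insertion, recording in Q the position of each new cell.

Insert 5: appended to row 1. P = [[5]].
Insert 7: appended to row 1. P = [[5, 7]].
Insert 1: 1 bumps 5 from row 1; 5 starts row 2. P = [[1, 7], [5]].
Insert 3: 3 bumps 7 from row 1; 7 appends to row 2. P = [[1, 3], [5, 7]].
Insert 2: 2 bumps 3 from row 1; 3 bumps 5 from row 2; 5 starts row 3. P = [[1, 2], [3, 7], [5]].
Insert 4: appended to row 1. P = [[1, 2, 4], [3, 7], [5]].
Insert 8: appended to row 1. P = [[1, 2, 4, 8], [3, 7], [5]].
Insert 6: 6 bumps 8 from row 1; 8 appends to row 2. P = [[1, 2, 4, 6], [3, 7, 8], [5]].

So P = [[1, 2, 4, 6], [3, 7, 8], [5]], Q = [[1, 2, 6, 7], [3, 4, 8], [5]].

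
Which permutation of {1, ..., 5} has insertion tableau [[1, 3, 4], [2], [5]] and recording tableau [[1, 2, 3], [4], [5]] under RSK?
2 3 5 4 1

Reverse the RSK construction: for i from n down to 1, find the cell of Q containing i, remove the entry at that cell from P, and reverse-bump it up through P; the value ejected from row 1 is w(i).

Step i=5: Q has 5 at row 3, column 1; remove 5 from row 3 of P and reverse-bump: 5 enters row 2 and ejects 2; 2 enters row 1 and ejects 1. So w(5) = 1. P is now [[2, 3, 4], [5]].
Step i=4: Q has 4 at row 2, column 1; remove 5 from row 2 of P and reverse-bump: 5 enters row 1 and ejects 4. So w(4) = 4. P is now [[2, 3, 5]].
Step i=3: Q has 3 at row 1, column 3; remove that cell from P, ejecting 5. So w(3) = 5. P is now [[2, 3]].
Step i=2: Q has 2 at row 1, column 2; remove that cell from P, ejecting 3. So w(2) = 3. P is now [[2]].
Step i=1: Q has 1 at row 1, column 1; remove that cell from P, ejecting 2. So w(1) = 2. P is now [].

So w = 2 3 5 4 1.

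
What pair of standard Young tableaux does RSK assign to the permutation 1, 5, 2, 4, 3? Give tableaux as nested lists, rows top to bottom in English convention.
Insert each entry of the permutation into P by Schensted row insertion, recording in Q the position of each new cell.

Insert 1: appended to row 1. P = [[1]], Q = [[1]].
Insert 5: appended to row 1. P = [[1, 5]], Q = [[1, 2]].
Insert 2: 2 bumps 5 from row 1; 5 starts row 2. P = [[1, 2], [5]], Q = [[1, 2], [3]].
Insert 4: appended to row 1. P = [[1, 2, 4], [5]], Q = [[1, 2, 4], [3]].
Insert 3: 3 bumps 4 from row 1; 4 bumps 5 from row 2; 5 starts row 3. P = [[1, 2, 3], [4], [5]], Q = [[1, 2, 4], [3], [5]].

So P = [[1, 2, 3], [4], [5]], Q = [[1, 2, 4], [3], [5]].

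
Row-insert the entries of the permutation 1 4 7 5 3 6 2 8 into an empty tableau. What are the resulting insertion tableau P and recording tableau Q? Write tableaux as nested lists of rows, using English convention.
Insert each entry of the permutation into P by Schensted row insertion, recording in Q the position of each new cell.

Insert 1: appended to row 1. P = [[1]].
Insert 4: appended to row 1. P = [[1, 4]].
Insert 7: appended to row 1. P = [[1, 4, 7]].
Insert 5: 5 bumps 7 from row 1; 7 starts row 2. P = [[1, 4, 5], [7]].
Insert 3: 3 bumps 4 from row 1; 4 bumps 7 from row 2; 7 starts row 3. P = [[1, 3, 5], [4], [7]].
Insert 6: appended to row 1. P = [[1, 3, 5, 6], [4], [7]].
Insert 2: 2 bumps 3 from row 1; 3 bumps 4 from row 2; 4 bumps 7 from row 3; 7 starts row 4. P = [[1, 2, 5, 6], [3], [4], [7]].
Insert 8: appended to row 1. P = [[1, 2, 5, 6, 8], [3], [4], [7]].

So P = [[1, 2, 5, 6, 8], [3], [4], [7]], Q = [[1, 2, 3, 6, 8], [4], [5], [7]].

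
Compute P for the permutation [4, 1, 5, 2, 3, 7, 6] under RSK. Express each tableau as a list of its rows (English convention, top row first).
P = [[1, 2, 3, 6], [4, 5, 7]]

Insert 4: appended to row 1. P = [[4]].
Insert 1: 1 bumps 4 from row 1; 4 starts row 2. P = [[1], [4]].
Insert 5: appended to row 1. P = [[1, 5], [4]].
Insert 2: 2 bumps 5 from row 1; 5 appends to row 2. P = [[1, 2], [4, 5]].
Insert 3: appended to row 1. P = [[1, 2, 3], [4, 5]].
Insert 7: appended to row 1. P = [[1, 2, 3, 7], [4, 5]].
Insert 6: 6 bumps 7 from row 1; 7 appends to row 2. P = [[1, 2, 3, 6], [4, 5, 7]].

So P = [[1, 2, 3, 6], [4, 5, 7]].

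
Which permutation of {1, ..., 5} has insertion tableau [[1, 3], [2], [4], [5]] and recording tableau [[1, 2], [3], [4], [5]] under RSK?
2 5 4 3 1

Reverse RSK: for i = n, n-1, ..., 1, locate i in Q, remove the corresponding corner cell from P, and reverse-bump its entry up through P; the value ejected from row 1 is w(i).

So w = 2 5 4 3 1.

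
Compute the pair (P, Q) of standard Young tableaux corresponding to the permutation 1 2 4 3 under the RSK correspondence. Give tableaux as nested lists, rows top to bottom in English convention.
P = [[1, 2, 3], [4]], Q = [[1, 2, 3], [4]]

Insert each entry of the permutation into P by Schensted row insertion, recording in Q the position of each new cell.

After inserting 1: P = [[1]].
After inserting 2: P = [[1, 2]].
After inserting 4: P = [[1, 2, 4]].
After inserting 3: P = [[1, 2, 3], [4]].

So P = [[1, 2, 3], [4]], Q = [[1, 2, 3], [4]].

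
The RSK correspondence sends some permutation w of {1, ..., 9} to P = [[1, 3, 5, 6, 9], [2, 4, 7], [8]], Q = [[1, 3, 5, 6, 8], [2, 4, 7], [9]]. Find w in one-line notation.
2 1 4 3 5 8 7 9 6

Reverse RSK: for i = n, n-1, ..., 1, locate i in Q, remove the corresponding corner cell from P, and reverse-bump its entry up through P; the value ejected from row 1 is w(i).

So w = 2 1 4 3 5 8 7 9 6.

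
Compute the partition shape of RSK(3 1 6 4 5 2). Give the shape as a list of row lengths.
Row-insert each entry into an empty tableau.

After inserting 3: P = [[3]].
After inserting 1: P = [[1], [3]].
After inserting 6: P = [[1, 6], [3]].
After inserting 4: P = [[1, 4], [3, 6]].
After inserting 5: P = [[1, 4, 5], [3, 6]].
After inserting 2: P = [[1, 2, 5], [3, 4], [6]].

The final insertion tableau P = [[1, 2, 5], [3, 4], [6]] has shape [3, 2, 1].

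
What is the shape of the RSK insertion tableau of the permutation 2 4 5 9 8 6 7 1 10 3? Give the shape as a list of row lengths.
Row-insert each entry into an empty tableau.

After inserting 2: P = [[2]].
After inserting 4: P = [[2, 4]].
After inserting 5: P = [[2, 4, 5]].
After inserting 9: P = [[2, 4, 5, 9]].
After inserting 8: P = [[2, 4, 5, 8], [9]].
After inserting 6: P = [[2, 4, 5, 6], [8], [9]].
After inserting 7: P = [[2, 4, 5, 6, 7], [8], [9]].
After inserting 1: P = [[1, 4, 5, 6, 7], [2], [8], [9]].
After inserting 10: P = [[1, 4, 5, 6, 7, 10], [2], [8], [9]].
After inserting 3: P = [[1, 3, 5, 6, 7, 10], [2, 4], [8], [9]].

The final insertion tableau P = [[1, 3, 5, 6, 7, 10], [2, 4], [8], [9]] has shape [6, 2, 1, 1].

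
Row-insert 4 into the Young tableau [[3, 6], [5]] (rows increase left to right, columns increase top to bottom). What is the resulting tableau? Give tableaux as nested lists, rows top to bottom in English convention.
In row 1, 4 replaces 6 (the leftmost entry greater than 4); 6 is bumped to row 2. 6 is appended to row 2. The new tableau is [[3, 4], [5, 6]].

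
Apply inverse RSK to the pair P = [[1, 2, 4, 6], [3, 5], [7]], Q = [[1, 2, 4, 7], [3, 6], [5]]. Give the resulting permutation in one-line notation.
Reverse RSK: for i = n, n-1, ..., 1, locate i in Q, remove the corresponding corner cell from P, and reverse-bump its entry up through P; the value ejected from row 1 is w(i).

So w = 1 7 3 5 2 4 6.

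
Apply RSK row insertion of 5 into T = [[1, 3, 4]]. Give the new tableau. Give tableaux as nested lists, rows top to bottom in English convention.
[[1, 3, 4, 5]]

5 is larger than every entry of row 1, so it is appended to row 1. The new tableau is [[1, 3, 4, 5]].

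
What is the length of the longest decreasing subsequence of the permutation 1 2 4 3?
2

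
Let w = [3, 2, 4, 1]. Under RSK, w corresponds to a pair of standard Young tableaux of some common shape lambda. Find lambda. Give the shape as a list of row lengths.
Row-insert each entry into an empty tableau.

After inserting 3: P = [[3]].
After inserting 2: P = [[2], [3]].
After inserting 4: P = [[2, 4], [3]].
After inserting 1: P = [[1, 4], [2], [3]].

The final insertion tableau P = [[1, 4], [2], [3]] has shape [2, 1, 1].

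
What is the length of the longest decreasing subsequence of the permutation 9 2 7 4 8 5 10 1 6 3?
4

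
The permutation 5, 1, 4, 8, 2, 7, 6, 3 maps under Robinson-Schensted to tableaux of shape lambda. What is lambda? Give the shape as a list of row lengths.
Row-insert each entry into an empty tableau.

After inserting 5: P = [[5]].
After inserting 1: P = [[1], [5]].
After inserting 4: P = [[1, 4], [5]].
After inserting 8: P = [[1, 4, 8], [5]].
After inserting 2: P = [[1, 2, 8], [4], [5]].
After inserting 7: P = [[1, 2, 7], [4, 8], [5]].
After inserting 6: P = [[1, 2, 6], [4, 7], [5, 8]].
After inserting 3: P = [[1, 2, 3], [4, 6], [5, 7], [8]].

The final insertion tableau P = [[1, 2, 3], [4, 6], [5, 7], [8]] has shape [3, 2, 2, 1].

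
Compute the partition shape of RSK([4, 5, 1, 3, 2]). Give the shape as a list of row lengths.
[2, 2, 1]

RSK row insertion gives P = [[1, 2], [3, 5], [4]], which has shape [2, 2, 1].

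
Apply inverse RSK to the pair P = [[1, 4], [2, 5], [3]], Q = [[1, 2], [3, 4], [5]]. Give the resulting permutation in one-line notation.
Reverse the RSK construction: for i from n down to 1, find the cell of Q containing i, remove the entry at that cell from P, and reverse-bump it up through P; the value ejected from row 1 is w(i).

Step i=5: Q has 5 at row 3, column 1; remove 3 from row 3 of P and reverse-bump: 3 enters row 2 and ejects 2; 2 enters row 1 and ejects 1. So w(5) = 1. P is now [[2, 4], [3, 5]].
Step i=4: Q has 4 at row 2, column 2; remove 5 from row 2 of P and reverse-bump: 5 enters row 1 and ejects 4. So w(4) = 4. P is now [[2, 5], [3]].
Step i=3: Q has 3 at row 2, column 1; remove 3 from row 2 of P and reverse-bump: 3 enters row 1 and ejects 2. So w(3) = 2. P is now [[3, 5]].
Step i=2: Q has 2 at row 1, column 2; remove that cell from P, ejecting 5. So w(2) = 5. P is now [[3]].
Step i=1: Q has 1 at row 1, column 1; remove that cell from P, ejecting 3. So w(1) = 3. P is now [].

So w = 3 5 2 4 1.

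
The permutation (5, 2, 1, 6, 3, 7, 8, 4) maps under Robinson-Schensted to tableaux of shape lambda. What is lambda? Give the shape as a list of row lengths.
RSK row insertion gives P = [[1, 3, 4, 8], [2, 6, 7], [5]], which has shape [4, 3, 1].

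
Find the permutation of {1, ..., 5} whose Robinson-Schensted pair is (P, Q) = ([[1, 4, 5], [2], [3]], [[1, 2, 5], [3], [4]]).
Reverse the RSK construction: for i from n down to 1, find the cell of Q containing i, remove the entry at that cell from P, and reverse-bump it up through P; the value ejected from row 1 is w(i).

Step i=5: Q has 5 at row 1, column 3; remove that cell from P, ejecting 5. So w(5) = 5. P is now [[1, 4], [2], [3]].
Step i=4: Q has 4 at row 3, column 1; remove 3 from row 3 of P and reverse-bump: 3 enters row 2 and ejects 2; 2 enters row 1 and ejects 1. So w(4) = 1. P is now [[2, 4], [3]].
Step i=3: Q has 3 at row 2, column 1; remove 3 from row 2 of P and reverse-bump: 3 enters row 1 and ejects 2. So w(3) = 2. P is now [[3, 4]].
Step i=2: Q has 2 at row 1, column 2; remove that cell from P, ejecting 4. So w(2) = 4. P is now [[3]].
Step i=1: Q has 1 at row 1, column 1; remove that cell from P, ejecting 3. So w(1) = 3. P is now [].

So w = 3 4 2 1 5.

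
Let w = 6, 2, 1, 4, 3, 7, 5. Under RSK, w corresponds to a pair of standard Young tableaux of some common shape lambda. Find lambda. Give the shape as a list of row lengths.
[3, 3, 1]

Row-insert each entry into an empty tableau.

After inserting 6: P = [[6]].
After inserting 2: P = [[2], [6]].
After inserting 1: P = [[1], [2], [6]].
After inserting 4: P = [[1, 4], [2], [6]].
After inserting 3: P = [[1, 3], [2, 4], [6]].
After inserting 7: P = [[1, 3, 7], [2, 4], [6]].
After inserting 5: P = [[1, 3, 5], [2, 4, 7], [6]].

The final insertion tableau P = [[1, 3, 5], [2, 4, 7], [6]] has shape [3, 3, 1].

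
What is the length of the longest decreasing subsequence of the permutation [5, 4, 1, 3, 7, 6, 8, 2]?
4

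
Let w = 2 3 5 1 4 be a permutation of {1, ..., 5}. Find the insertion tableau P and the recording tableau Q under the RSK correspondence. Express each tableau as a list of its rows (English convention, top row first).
P = [[1, 3, 4], [2, 5]], Q = [[1, 2, 3], [4, 5]]

Insert each entry of the permutation into P by Schensted row insertion, recording in Q the position of each new cell.

Insert 2: appended to row 1. P = [[2]].
Insert 3: appended to row 1. P = [[2, 3]].
Insert 5: appended to row 1. P = [[2, 3, 5]].
Insert 1: 1 bumps 2 from row 1; 2 starts row 2. P = [[1, 3, 5], [2]].
Insert 4: 4 bumps 5 from row 1; 5 appends to row 2. P = [[1, 3, 4], [2, 5]].

So P = [[1, 3, 4], [2, 5]], Q = [[1, 2, 3], [4, 5]].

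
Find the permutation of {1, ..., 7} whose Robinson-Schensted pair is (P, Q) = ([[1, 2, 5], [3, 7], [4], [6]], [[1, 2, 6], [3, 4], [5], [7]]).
6 7 1 4 3 5 2

Reverse the RSK construction: for i from n down to 1, find the cell of Q containing i, remove the entry at that cell from P, and reverse-bump it up through P; the value ejected from row 1 is w(i).

Step i=7: Q has 7 at row 4, column 1; remove 6 from row 4 of P and reverse-bump: 6 enters row 3 and ejects 4; 4 enters row 2 and ejects 3; 3 enters row 1 and ejects 2. So w(7) = 2. P is now [[1, 3, 5], [4, 7], [6]].
Step i=6: Q has 6 at row 1, column 3; remove that cell from P, ejecting 5. So w(6) = 5. P is now [[1, 3], [4, 7], [6]].
Step i=5: Q has 5 at row 3, column 1; remove 6 from row 3 of P and reverse-bump: 6 enters row 2 and ejects 4; 4 enters row 1 and ejects 3. So w(5) = 3. P is now [[1, 4], [6, 7]].
Step i=4: Q has 4 at row 2, column 2; remove 7 from row 2 of P and reverse-bump: 7 enters row 1 and ejects 4. So w(4) = 4. P is now [[1, 7], [6]].
Step i=3: Q has 3 at row 2, column 1; remove 6 from row 2 of P and reverse-bump: 6 enters row 1 and ejects 1. So w(3) = 1. P is now [[6, 7]].
Step i=2: Q has 2 at row 1, column 2; remove that cell from P, ejecting 7. So w(2) = 7. P is now [[6]].
Step i=1: Q has 1 at row 1, column 1; remove that cell from P, ejecting 6. So w(1) = 6. P is now [].

So w = 6 7 1 4 3 5 2.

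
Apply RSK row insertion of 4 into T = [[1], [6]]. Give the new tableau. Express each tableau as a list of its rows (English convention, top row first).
4 is larger than every entry of row 1, so it is appended to row 1. The new tableau is [[1, 4], [6]].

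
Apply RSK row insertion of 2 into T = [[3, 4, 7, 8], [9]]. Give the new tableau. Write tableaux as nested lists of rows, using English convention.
[[2, 4, 7, 8], [3], [9]]

In row 1, 2 replaces 3 (the leftmost entry greater than 2); 3 is bumped to row 2. In row 2, 3 replaces 9 (the leftmost entry greater than 3); 9 is bumped to row 3. 9 starts a new row 3. The new tableau is [[2, 4, 7, 8], [3], [9]].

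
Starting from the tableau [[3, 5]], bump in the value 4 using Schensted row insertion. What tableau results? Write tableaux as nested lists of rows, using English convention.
[[3, 4], [5]]

In row 1, 4 replaces 5 (the leftmost entry greater than 4); 5 is bumped to row 2. 5 starts a new row 2. The new tableau is [[3, 4], [5]].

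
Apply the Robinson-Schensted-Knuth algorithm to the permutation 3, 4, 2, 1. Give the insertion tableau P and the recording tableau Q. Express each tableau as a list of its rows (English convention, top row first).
P = [[1, 4], [2], [3]], Q = [[1, 2], [3], [4]]

Insert each entry of the permutation into P by Schensted row insertion, recording in Q the position of each new cell.

Insert 3: appended to row 1. P = [[3]], Q = [[1]].
Insert 4: appended to row 1. P = [[3, 4]], Q = [[1, 2]].
Insert 2: 2 bumps 3 from row 1; 3 starts row 2. P = [[2, 4], [3]], Q = [[1, 2], [3]].
Insert 1: 1 bumps 2 from row 1; 2 bumps 3 from row 2; 3 starts row 3. P = [[1, 4], [2], [3]], Q = [[1, 2], [3], [4]].

So P = [[1, 4], [2], [3]], Q = [[1, 2], [3], [4]].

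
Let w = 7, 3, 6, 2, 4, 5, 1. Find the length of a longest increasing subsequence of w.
3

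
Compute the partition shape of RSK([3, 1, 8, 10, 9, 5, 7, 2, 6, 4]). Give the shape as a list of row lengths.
[3, 3, 2, 1, 1]

Row-insert each entry into an empty tableau.

After inserting 3: P = [[3]].
After inserting 1: P = [[1], [3]].
After inserting 8: P = [[1, 8], [3]].
After inserting 10: P = [[1, 8, 10], [3]].
After inserting 9: P = [[1, 8, 9], [3, 10]].
After inserting 5: P = [[1, 5, 9], [3, 8], [10]].
After inserting 7: P = [[1, 5, 7], [3, 8, 9], [10]].
After inserting 2: P = [[1, 2, 7], [3, 5, 9], [8], [10]].
After inserting 6: P = [[1, 2, 6], [3, 5, 7], [8, 9], [10]].
After inserting 4: P = [[1, 2, 4], [3, 5, 6], [7, 9], [8], [10]].

The final insertion tableau P = [[1, 2, 4], [3, 5, 6], [7, 9], [8], [10]] has shape [3, 3, 2, 1, 1].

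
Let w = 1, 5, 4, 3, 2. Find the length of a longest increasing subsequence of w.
2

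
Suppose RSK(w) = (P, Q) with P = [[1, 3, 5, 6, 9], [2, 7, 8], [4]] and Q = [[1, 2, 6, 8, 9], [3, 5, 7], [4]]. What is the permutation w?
Reverse the RSK construction: for i from n down to 1, find the cell of Q containing i, remove the entry at that cell from P, and reverse-bump it up through P; the value ejected from row 1 is w(i).

Step i=9: Q has 9 at row 1, column 5; remove that cell from P, ejecting 9. So w(9) = 9. P is now [[1, 3, 5, 6], [2, 7, 8], [4]].
Step i=8: Q has 8 at row 1, column 4; remove that cell from P, ejecting 6. So w(8) = 6. P is now [[1, 3, 5], [2, 7, 8], [4]].
Step i=7: Q has 7 at row 2, column 3; remove 8 from row 2 of P and reverse-bump: 8 enters row 1 and ejects 5. So w(7) = 5. P is now [[1, 3, 8], [2, 7], [4]].
Step i=6: Q has 6 at row 1, column 3; remove that cell from P, ejecting 8. So w(6) = 8. P is now [[1, 3], [2, 7], [4]].
Step i=5: Q has 5 at row 2, column 2; remove 7 from row 2 of P and reverse-bump: 7 enters row 1 and ejects 3. So w(5) = 3. P is now [[1, 7], [2], [4]].
Step i=4: Q has 4 at row 3, column 1; remove 4 from row 3 of P and reverse-bump: 4 enters row 2 and ejects 2; 2 enters row 1 and ejects 1. So w(4) = 1. P is now [[2, 7], [4]].
Step i=3: Q has 3 at row 2, column 1; remove 4 from row 2 of P and reverse-bump: 4 enters row 1 and ejects 2. So w(3) = 2. P is now [[4, 7]].
Step i=2: Q has 2 at row 1, column 2; remove that cell from P, ejecting 7. So w(2) = 7. P is now [[4]].
Step i=1: Q has 1 at row 1, column 1; remove that cell from P, ejecting 4. So w(1) = 4. P is now [].

So w = 4 7 2 1 3 8 5 6 9.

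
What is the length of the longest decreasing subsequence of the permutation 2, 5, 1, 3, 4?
2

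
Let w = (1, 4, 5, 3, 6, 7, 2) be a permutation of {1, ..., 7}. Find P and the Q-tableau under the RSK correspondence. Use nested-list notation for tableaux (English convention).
P = [[1, 2, 5, 6, 7], [3], [4]], Q = [[1, 2, 3, 5, 6], [4], [7]]

Insert each entry of the permutation into P by Schensted row insertion, recording in Q the position of each new cell.

Insert 1: appended to row 1. P = [[1]].
Insert 4: appended to row 1. P = [[1, 4]].
Insert 5: appended to row 1. P = [[1, 4, 5]].
Insert 3: 3 bumps 4 from row 1; 4 starts row 2. P = [[1, 3, 5], [4]].
Insert 6: appended to row 1. P = [[1, 3, 5, 6], [4]].
Insert 7: appended to row 1. P = [[1, 3, 5, 6, 7], [4]].
Insert 2: 2 bumps 3 from row 1; 3 bumps 4 from row 2; 4 starts row 3. P = [[1, 2, 5, 6, 7], [3], [4]].

So P = [[1, 2, 5, 6, 7], [3], [4]], Q = [[1, 2, 3, 5, 6], [4], [7]].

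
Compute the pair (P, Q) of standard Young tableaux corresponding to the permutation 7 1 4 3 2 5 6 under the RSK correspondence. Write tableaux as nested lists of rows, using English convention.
Insert each entry of the permutation into P by Schensted row insertion, recording in Q the position of each new cell.

Insert 7: appended to row 1. P = [[7]], Q = [[1]].
Insert 1: 1 bumps 7 from row 1; 7 starts row 2. P = [[1], [7]], Q = [[1], [2]].
Insert 4: appended to row 1. P = [[1, 4], [7]], Q = [[1, 3], [2]].
Insert 3: 3 bumps 4 from row 1; 4 bumps 7 from row 2; 7 starts row 3. P = [[1, 3], [4], [7]], Q = [[1, 3], [2], [4]].
Insert 2: 2 bumps 3 from row 1; 3 bumps 4 from row 2; 4 bumps 7 from row 3; 7 starts row 4. P = [[1, 2], [3], [4], [7]], Q = [[1, 3], [2], [4], [5]].
Insert 5: appended to row 1. P = [[1, 2, 5], [3], [4], [7]], Q = [[1, 3, 6], [2], [4], [5]].
Insert 6: appended to row 1. P = [[1, 2, 5, 6], [3], [4], [7]], Q = [[1, 3, 6, 7], [2], [4], [5]].

So P = [[1, 2, 5, 6], [3], [4], [7]], Q = [[1, 3, 6, 7], [2], [4], [5]].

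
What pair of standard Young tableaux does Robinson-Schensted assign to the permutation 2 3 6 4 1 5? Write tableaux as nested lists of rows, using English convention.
P = [[1, 3, 4, 5], [2], [6]], Q = [[1, 2, 3, 6], [4], [5]]

Insert each entry of the permutation into P by Schensted row insertion, recording in Q the position of each new cell.

Insert 2: appended to row 1. P = [[2]].
Insert 3: appended to row 1. P = [[2, 3]].
Insert 6: appended to row 1. P = [[2, 3, 6]].
Insert 4: 4 bumps 6 from row 1; 6 starts row 2. P = [[2, 3, 4], [6]].
Insert 1: 1 bumps 2 from row 1; 2 bumps 6 from row 2; 6 starts row 3. P = [[1, 3, 4], [2], [6]].
Insert 5: appended to row 1. P = [[1, 3, 4, 5], [2], [6]].

So P = [[1, 3, 4, 5], [2], [6]], Q = [[1, 2, 3, 6], [4], [5]].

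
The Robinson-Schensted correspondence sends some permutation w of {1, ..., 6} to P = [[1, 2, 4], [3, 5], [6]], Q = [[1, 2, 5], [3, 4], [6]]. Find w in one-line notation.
3 6 1 2 5 4

Reverse the RSK construction: for i from n down to 1, find the cell of Q containing i, remove the entry at that cell from P, and reverse-bump it up through P; the value ejected from row 1 is w(i).

Step i=6: Q has 6 at row 3, column 1; remove 6 from row 3 of P and reverse-bump: 6 enters row 2 and ejects 5; 5 enters row 1 and ejects 4. So w(6) = 4. P is now [[1, 2, 5], [3, 6]].
Step i=5: Q has 5 at row 1, column 3; remove that cell from P, ejecting 5. So w(5) = 5. P is now [[1, 2], [3, 6]].
Step i=4: Q has 4 at row 2, column 2; remove 6 from row 2 of P and reverse-bump: 6 enters row 1 and ejects 2. So w(4) = 2. P is now [[1, 6], [3]].
Step i=3: Q has 3 at row 2, column 1; remove 3 from row 2 of P and reverse-bump: 3 enters row 1 and ejects 1. So w(3) = 1. P is now [[3, 6]].
Step i=2: Q has 2 at row 1, column 2; remove that cell from P, ejecting 6. So w(2) = 6. P is now [[3]].
Step i=1: Q has 1 at row 1, column 1; remove that cell from P, ejecting 3. So w(1) = 3. P is now [].

So w = 3 6 1 2 5 4.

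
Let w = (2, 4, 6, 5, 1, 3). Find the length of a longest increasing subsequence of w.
3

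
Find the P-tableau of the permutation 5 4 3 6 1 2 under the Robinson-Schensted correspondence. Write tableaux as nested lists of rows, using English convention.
Insert 5: appended to row 1. P = [[5]].
Insert 4: 4 bumps 5 from row 1; 5 starts row 2. P = [[4], [5]].
Insert 3: 3 bumps 4 from row 1; 4 bumps 5 from row 2; 5 starts row 3. P = [[3], [4], [5]].
Insert 6: appended to row 1. P = [[3, 6], [4], [5]].
Insert 1: 1 bumps 3 from row 1; 3 bumps 4 from row 2; 4 bumps 5 from row 3; 5 starts row 4. P = [[1, 6], [3], [4], [5]].
Insert 2: 2 bumps 6 from row 1; 6 appends to row 2. P = [[1, 2], [3, 6], [4], [5]].

So P = [[1, 2], [3, 6], [4], [5]].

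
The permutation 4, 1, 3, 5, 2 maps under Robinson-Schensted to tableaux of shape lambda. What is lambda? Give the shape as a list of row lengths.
Row-insert each entry into an empty tableau.

After inserting 4: P = [[4]].
After inserting 1: P = [[1], [4]].
After inserting 3: P = [[1, 3], [4]].
After inserting 5: P = [[1, 3, 5], [4]].
After inserting 2: P = [[1, 2, 5], [3], [4]].

The final insertion tableau P = [[1, 2, 5], [3], [4]] has shape [3, 1, 1].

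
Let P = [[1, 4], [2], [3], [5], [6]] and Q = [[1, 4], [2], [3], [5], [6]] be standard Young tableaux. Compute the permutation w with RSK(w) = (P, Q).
Reverse the RSK construction: for i from n down to 1, find the cell of Q containing i, remove the entry at that cell from P, and reverse-bump it up through P; the value ejected from row 1 is w(i).

Step i=6: Q has 6 at row 5, column 1; remove 6 from row 5 of P and reverse-bump: 6 enters row 4 and ejects 5; 5 enters row 3 and ejects 3; 3 enters row 2 and ejects 2; 2 enters row 1 and ejects 1. So w(6) = 1. P is now [[2, 4], [3], [5], [6]].
Step i=5: Q has 5 at row 4, column 1; remove 6 from row 4 of P and reverse-bump: 6 enters row 3 and ejects 5; 5 enters row 2 and ejects 3; 3 enters row 1 and ejects 2. So w(5) = 2. P is now [[3, 4], [5], [6]].
Step i=4: Q has 4 at row 1, column 2; remove that cell from P, ejecting 4. So w(4) = 4. P is now [[3], [5], [6]].
Step i=3: Q has 3 at row 3, column 1; remove 6 from row 3 of P and reverse-bump: 6 enters row 2 and ejects 5; 5 enters row 1 and ejects 3. So w(3) = 3. P is now [[5], [6]].
Step i=2: Q has 2 at row 2, column 1; remove 6 from row 2 of P and reverse-bump: 6 enters row 1 and ejects 5. So w(2) = 5. P is now [[6]].
Step i=1: Q has 1 at row 1, column 1; remove that cell from P, ejecting 6. So w(1) = 6. P is now [].

So w = 6 5 3 4 2 1.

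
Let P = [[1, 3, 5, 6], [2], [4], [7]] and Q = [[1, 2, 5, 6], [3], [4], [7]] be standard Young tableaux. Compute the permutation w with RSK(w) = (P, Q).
Reverse RSK: for i = n, n-1, ..., 1, locate i in Q, remove the corresponding corner cell from P, and reverse-bump its entry up through P; the value ejected from row 1 is w(i).

So w = 2 7 4 3 5 6 1.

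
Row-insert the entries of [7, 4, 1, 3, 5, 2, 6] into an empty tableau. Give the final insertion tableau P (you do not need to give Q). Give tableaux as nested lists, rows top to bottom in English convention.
Insert 7: appended to row 1. P = [[7]].
Insert 4: 4 bumps 7 from row 1; 7 starts row 2. P = [[4], [7]].
Insert 1: 1 bumps 4 from row 1; 4 bumps 7 from row 2; 7 starts row 3. P = [[1], [4], [7]].
Insert 3: appended to row 1. P = [[1, 3], [4], [7]].
Insert 5: appended to row 1. P = [[1, 3, 5], [4], [7]].
Insert 2: 2 bumps 3 from row 1; 3 bumps 4 from row 2; 4 bumps 7 from row 3; 7 starts row 4. P = [[1, 2, 5], [3], [4], [7]].
Insert 6: appended to row 1. P = [[1, 2, 5, 6], [3], [4], [7]].

So P = [[1, 2, 5, 6], [3], [4], [7]].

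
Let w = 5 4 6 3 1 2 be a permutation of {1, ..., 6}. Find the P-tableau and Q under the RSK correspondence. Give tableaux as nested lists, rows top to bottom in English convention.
P = [[1, 2], [3, 6], [4], [5]], Q = [[1, 3], [2, 6], [4], [5]]

Insert each entry of the permutation into P by Schensted row insertion, recording in Q the position of each new cell.

Insert 5: appended to row 1. P = [[5]].
Insert 4: 4 bumps 5 from row 1; 5 starts row 2. P = [[4], [5]].
Insert 6: appended to row 1. P = [[4, 6], [5]].
Insert 3: 3 bumps 4 from row 1; 4 bumps 5 from row 2; 5 starts row 3. P = [[3, 6], [4], [5]].
Insert 1: 1 bumps 3 from row 1; 3 bumps 4 from row 2; 4 bumps 5 from row 3; 5 starts row 4. P = [[1, 6], [3], [4], [5]].
Insert 2: 2 bumps 6 from row 1; 6 appends to row 2. P = [[1, 2], [3, 6], [4], [5]].

So P = [[1, 2], [3, 6], [4], [5]], Q = [[1, 3], [2, 6], [4], [5]].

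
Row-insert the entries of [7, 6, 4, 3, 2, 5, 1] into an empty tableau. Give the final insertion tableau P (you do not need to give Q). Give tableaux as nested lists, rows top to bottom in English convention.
P = [[1, 5], [2], [3], [4], [6], [7]]

Insert 7: appended to row 1. P = [[7]].
Insert 6: 6 bumps 7 from row 1; 7 starts row 2. P = [[6], [7]].
Insert 4: 4 bumps 6 from row 1; 6 bumps 7 from row 2; 7 starts row 3. P = [[4], [6], [7]].
Insert 3: 3 bumps 4 from row 1; 4 bumps 6 from row 2; 6 bumps 7 from row 3; 7 starts row 4. P = [[3], [4], [6], [7]].
Insert 2: 2 bumps 3 from row 1; 3 bumps 4 from row 2; 4 bumps 6 from row 3; 6 bumps 7 from row 4; 7 starts row 5. P = [[2], [3], [4], [6], [7]].
Insert 5: appended to row 1. P = [[2, 5], [3], [4], [6], [7]].
Insert 1: 1 bumps 2 from row 1; 2 bumps 3 from row 2; 3 bumps 4 from row 3; 4 bumps 6 from row 4; 6 bumps 7 from row 5; 7 starts row 6. P = [[1, 5], [2], [3], [4], [6], [7]].

So P = [[1, 5], [2], [3], [4], [6], [7]].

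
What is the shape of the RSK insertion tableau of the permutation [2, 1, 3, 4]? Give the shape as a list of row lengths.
Row-insert each entry into an empty tableau.

After inserting 2: P = [[2]].
After inserting 1: P = [[1], [2]].
After inserting 3: P = [[1, 3], [2]].
After inserting 4: P = [[1, 3, 4], [2]].

The final insertion tableau P = [[1, 3, 4], [2]] has shape [3, 1].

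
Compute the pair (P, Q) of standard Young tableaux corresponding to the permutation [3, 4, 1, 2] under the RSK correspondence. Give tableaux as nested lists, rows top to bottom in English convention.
Insert each entry of the permutation into P by Schensted row insertion, recording in Q the position of each new cell.

After inserting 3: P = [[3]].
After inserting 4: P = [[3, 4]].
After inserting 1: P = [[1, 4], [3]].
After inserting 2: P = [[1, 2], [3, 4]].

So P = [[1, 2], [3, 4]], Q = [[1, 2], [3, 4]].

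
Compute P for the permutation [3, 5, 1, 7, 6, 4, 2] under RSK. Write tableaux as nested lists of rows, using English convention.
P = [[1, 2, 6], [3, 4], [5], [7]]

Insert 3: appended to row 1. P = [[3]].
Insert 5: appended to row 1. P = [[3, 5]].
Insert 1: 1 bumps 3 from row 1; 3 starts row 2. P = [[1, 5], [3]].
Insert 7: appended to row 1. P = [[1, 5, 7], [3]].
Insert 6: 6 bumps 7 from row 1; 7 appends to row 2. P = [[1, 5, 6], [3, 7]].
Insert 4: 4 bumps 5 from row 1; 5 bumps 7 from row 2; 7 starts row 3. P = [[1, 4, 6], [3, 5], [7]].
Insert 2: 2 bumps 4 from row 1; 4 bumps 5 from row 2; 5 bumps 7 from row 3; 7 starts row 4. P = [[1, 2, 6], [3, 4], [5], [7]].

So P = [[1, 2, 6], [3, 4], [5], [7]].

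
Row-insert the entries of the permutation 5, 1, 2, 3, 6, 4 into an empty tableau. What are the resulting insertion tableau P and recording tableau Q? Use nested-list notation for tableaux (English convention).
P = [[1, 2, 3, 4], [5, 6]], Q = [[1, 3, 4, 5], [2, 6]]

Insert each entry of the permutation into P by Schensted row insertion, recording in Q the position of each new cell.

Insert 5: appended to row 1. P = [[5]].
Insert 1: 1 bumps 5 from row 1; 5 starts row 2. P = [[1], [5]].
Insert 2: appended to row 1. P = [[1, 2], [5]].
Insert 3: appended to row 1. P = [[1, 2, 3], [5]].
Insert 6: appended to row 1. P = [[1, 2, 3, 6], [5]].
Insert 4: 4 bumps 6 from row 1; 6 appends to row 2. P = [[1, 2, 3, 4], [5, 6]].

So P = [[1, 2, 3, 4], [5, 6]], Q = [[1, 3, 4, 5], [2, 6]].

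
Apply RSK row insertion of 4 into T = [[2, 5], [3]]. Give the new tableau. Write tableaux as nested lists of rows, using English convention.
[[2, 4], [3, 5]]

In row 1, 4 replaces 5 (the leftmost entry greater than 4); 5 is bumped to row 2. 5 is appended to row 2. The new tableau is [[2, 4], [3, 5]].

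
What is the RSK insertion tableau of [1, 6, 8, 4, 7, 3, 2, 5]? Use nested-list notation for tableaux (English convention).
Insert 1: appended to row 1. P = [[1]].
Insert 6: appended to row 1. P = [[1, 6]].
Insert 8: appended to row 1. P = [[1, 6, 8]].
Insert 4: 4 bumps 6 from row 1; 6 starts row 2. P = [[1, 4, 8], [6]].
Insert 7: 7 bumps 8 from row 1; 8 appends to row 2. P = [[1, 4, 7], [6, 8]].
Insert 3: 3 bumps 4 from row 1; 4 bumps 6 from row 2; 6 starts row 3. P = [[1, 3, 7], [4, 8], [6]].
Insert 2: 2 bumps 3 from row 1; 3 bumps 4 from row 2; 4 bumps 6 from row 3; 6 starts row 4. P = [[1, 2, 7], [3, 8], [4], [6]].
Insert 5: 5 bumps 7 from row 1; 7 bumps 8 from row 2; 8 appends to row 3. P = [[1, 2, 5], [3, 7], [4, 8], [6]].

So P = [[1, 2, 5], [3, 7], [4, 8], [6]].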